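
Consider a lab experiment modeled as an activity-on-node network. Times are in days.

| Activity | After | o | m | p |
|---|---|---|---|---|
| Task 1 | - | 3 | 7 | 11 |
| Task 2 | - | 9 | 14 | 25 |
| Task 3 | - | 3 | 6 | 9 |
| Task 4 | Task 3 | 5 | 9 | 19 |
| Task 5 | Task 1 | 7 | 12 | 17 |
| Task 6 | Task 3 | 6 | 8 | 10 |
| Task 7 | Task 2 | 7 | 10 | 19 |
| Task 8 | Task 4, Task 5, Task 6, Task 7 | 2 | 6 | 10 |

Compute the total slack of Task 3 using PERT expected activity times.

te_Task 1 = (3 + 4·7 + 11)/6 = 42/6 = 7
te_Task 2 = (9 + 4·14 + 25)/6 = 90/6 = 15
te_Task 3 = (3 + 4·6 + 9)/6 = 36/6 = 6
te_Task 4 = (5 + 4·9 + 19)/6 = 60/6 = 10
te_Task 5 = (7 + 4·12 + 17)/6 = 72/6 = 12
te_Task 6 = (6 + 4·8 + 10)/6 = 48/6 = 8
te_Task 7 = (7 + 4·10 + 19)/6 = 66/6 = 11
te_Task 8 = (2 + 4·6 + 10)/6 = 36/6 = 6

Forward pass:
ES_Task 1 = 0; EF_Task 1 = 7
ES_Task 2 = 0; EF_Task 2 = 15
ES_Task 3 = 0; EF_Task 3 = 6
ES_Task 4 = 6; EF_Task 4 = 6+10 = 16
ES_Task 5 = 7; EF_Task 5 = 7+12 = 19
ES_Task 6 = 6; EF_Task 6 = 6+8 = 14
ES_Task 7 = 15; EF_Task 7 = 15+11 = 26
ES_Task 8 = max(EF_Task 4=16, EF_Task 5=19, EF_Task 6=14, EF_Task 7=26) = 26; EF_Task 8 = 26+6 = 32
Expected project duration μ = 32 days. Critical path: Task 2 → Task 7 → Task 8.

Backward pass:
LF_Task 8 = 32; LS_Task 8 = 32−6 = 26
LF_Task 7 = LS_Task 8 = 26; LS_Task 7 = 26−11 = 15
LF_Task 6 = LS_Task 8 = 26; LS_Task 6 = 26−8 = 18
LF_Task 5 = LS_Task 8 = 26; LS_Task 5 = 26−12 = 14
LF_Task 4 = LS_Task 8 = 26; LS_Task 4 = 26−10 = 16
LF_Task 3 = min(LS_Task 4=16, LS_Task 6=18) = 16; LS_Task 3 = 16−6 = 10
LF_Task 2 = LS_Task 7 = 15; LS_Task 2 = 15−15 = 0
LF_Task 1 = LS_Task 5 = 14; LS_Task 1 = 14−7 = 7
Slack_Task 3 = LS_Task 3 − ES_Task 3 = 10 − 0 = 10

10 days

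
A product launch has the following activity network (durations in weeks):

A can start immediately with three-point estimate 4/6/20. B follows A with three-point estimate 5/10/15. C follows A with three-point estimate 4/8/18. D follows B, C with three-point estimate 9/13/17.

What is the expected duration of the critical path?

31 weeks

te_A = (4 + 4·6 + 20)/6 = 48/6 = 8
te_B = (5 + 4·10 + 15)/6 = 60/6 = 10
te_C = (4 + 4·8 + 18)/6 = 54/6 = 9
te_D = (9 + 4·13 + 17)/6 = 78/6 = 13

Forward pass:
ES_A = 0; EF_A = 8
ES_B = 8; EF_B = 8+10 = 18
ES_C = 8; EF_C = 8+9 = 17
ES_D = max(EF_B=18, EF_C=17) = 18; EF_D = 18+13 = 31
Expected project duration μ = 31 weeks. Critical path: A → B → D.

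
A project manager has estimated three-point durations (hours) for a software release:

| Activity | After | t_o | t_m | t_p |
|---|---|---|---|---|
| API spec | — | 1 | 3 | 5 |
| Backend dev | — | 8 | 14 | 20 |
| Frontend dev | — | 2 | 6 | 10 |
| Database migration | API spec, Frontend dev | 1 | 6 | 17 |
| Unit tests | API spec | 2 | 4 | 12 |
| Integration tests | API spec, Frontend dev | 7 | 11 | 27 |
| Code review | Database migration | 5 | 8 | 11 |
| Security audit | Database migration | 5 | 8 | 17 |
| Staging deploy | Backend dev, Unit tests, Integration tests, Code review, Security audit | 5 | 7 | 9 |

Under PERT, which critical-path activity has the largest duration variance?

te_API spec = (1 + 4·3 + 5)/6 = 18/6 = 3; σ²_API spec = ((5−1)/6)² = 0.444
te_Backend dev = (8 + 4·14 + 20)/6 = 84/6 = 14; σ²_Backend dev = ((20−8)/6)² = 4.000
te_Frontend dev = (2 + 4·6 + 10)/6 = 36/6 = 6; σ²_Frontend dev = ((10−2)/6)² = 1.778
te_Database migration = (1 + 4·6 + 17)/6 = 42/6 = 7; σ²_Database migration = ((17−1)/6)² = 7.111
te_Unit tests = (2 + 4·4 + 12)/6 = 30/6 = 5; σ²_Unit tests = ((12−2)/6)² = 2.778
te_Integration tests = (7 + 4·11 + 27)/6 = 78/6 = 13; σ²_Integration tests = ((27−7)/6)² = 11.111
te_Code review = (5 + 4·8 + 11)/6 = 48/6 = 8; σ²_Code review = ((11−5)/6)² = 1.000
te_Security audit = (5 + 4·8 + 17)/6 = 54/6 = 9; σ²_Security audit = ((17−5)/6)² = 4.000
te_Staging deploy = (5 + 4·7 + 9)/6 = 42/6 = 7; σ²_Staging deploy = ((9−5)/6)² = 0.444

Forward pass:
ES_API spec = 0; EF_API spec = 3
ES_Backend dev = 0; EF_Backend dev = 14
ES_Frontend dev = 0; EF_Frontend dev = 6
ES_Database migration = max(EF_API spec=3, EF_Frontend dev=6) = 6; EF_Database migration = 6+7 = 13
ES_Unit tests = 3; EF_Unit tests = 3+5 = 8
ES_Integration tests = max(EF_API spec=3, EF_Frontend dev=6) = 6; EF_Integration tests = 6+13 = 19
ES_Code review = 13; EF_Code review = 13+8 = 21
ES_Security audit = 13; EF_Security audit = 13+9 = 22
ES_Staging deploy = max(EF_Backend dev=14, EF_Unit tests=8, EF_Integration tests=19, EF_Code review=21, EF_Security audit=22) = 22; EF_Staging deploy = 22+7 = 29
Expected project duration μ = 29 hours. Critical path: Frontend dev → Database migration → Security audit → Staging deploy.

Variances on critical path: σ²_Frontend dev=1.778, σ²_Database migration=7.111, σ²_Security audit=4.000, σ²_Staging deploy=0.444.
Largest is σ²_Database migration = 7.111.

Database migration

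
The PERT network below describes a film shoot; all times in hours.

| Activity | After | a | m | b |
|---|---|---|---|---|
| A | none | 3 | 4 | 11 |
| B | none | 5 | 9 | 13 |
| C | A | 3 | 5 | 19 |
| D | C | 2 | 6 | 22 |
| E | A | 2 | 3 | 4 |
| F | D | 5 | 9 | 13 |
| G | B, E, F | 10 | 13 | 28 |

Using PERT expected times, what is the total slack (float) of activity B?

20 hours

te_A = (3 + 4·4 + 11)/6 = 30/6 = 5
te_B = (5 + 4·9 + 13)/6 = 54/6 = 9
te_C = (3 + 4·5 + 19)/6 = 42/6 = 7
te_D = (2 + 4·6 + 22)/6 = 48/6 = 8
te_E = (2 + 4·3 + 4)/6 = 18/6 = 3
te_F = (5 + 4·9 + 13)/6 = 54/6 = 9
te_G = (10 + 4·13 + 28)/6 = 90/6 = 15

Forward pass:
ES_A = 0; EF_A = 5
ES_B = 0; EF_B = 9
ES_C = 5; EF_C = 5+7 = 12
ES_D = 12; EF_D = 12+8 = 20
ES_E = 5; EF_E = 5+3 = 8
ES_F = 20; EF_F = 20+9 = 29
ES_G = max(EF_B=9, EF_E=8, EF_F=29) = 29; EF_G = 29+15 = 44
Expected project duration μ = 44 hours. Critical path: A → C → D → F → G.

Backward pass:
LF_G = 44; LS_G = 44−15 = 29
LF_F = LS_G = 29; LS_F = 29−9 = 20
LF_E = LS_G = 29; LS_E = 29−3 = 26
LF_D = LS_F = 20; LS_D = 20−8 = 12
LF_C = LS_D = 12; LS_C = 12−7 = 5
LF_B = LS_G = 29; LS_B = 29−9 = 20
LF_A = min(LS_C=5, LS_E=26) = 5; LS_A = 5−5 = 0
Slack_B = LS_B − ES_B = 20 − 0 = 20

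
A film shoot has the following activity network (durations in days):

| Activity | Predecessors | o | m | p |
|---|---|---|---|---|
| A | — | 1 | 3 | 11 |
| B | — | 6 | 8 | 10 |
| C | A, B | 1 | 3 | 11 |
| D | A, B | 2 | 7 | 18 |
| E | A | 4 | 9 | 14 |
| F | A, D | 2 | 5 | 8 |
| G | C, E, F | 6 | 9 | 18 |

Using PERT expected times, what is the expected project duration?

31 days

te_A = (1 + 4·3 + 11)/6 = 24/6 = 4
te_B = (6 + 4·8 + 10)/6 = 48/6 = 8
te_C = (1 + 4·3 + 11)/6 = 24/6 = 4
te_D = (2 + 4·7 + 18)/6 = 48/6 = 8
te_E = (4 + 4·9 + 14)/6 = 54/6 = 9
te_F = (2 + 4·5 + 8)/6 = 30/6 = 5
te_G = (6 + 4·9 + 18)/6 = 60/6 = 10

Forward pass:
ES_A = 0; EF_A = 4
ES_B = 0; EF_B = 8
ES_C = max(EF_A=4, EF_B=8) = 8; EF_C = 8+4 = 12
ES_D = max(EF_A=4, EF_B=8) = 8; EF_D = 8+8 = 16
ES_E = 4; EF_E = 4+9 = 13
ES_F = max(EF_A=4, EF_D=16) = 16; EF_F = 16+5 = 21
ES_G = max(EF_C=12, EF_E=13, EF_F=21) = 21; EF_G = 21+10 = 31
Expected project duration μ = 31 days. Critical path: B → D → F → G.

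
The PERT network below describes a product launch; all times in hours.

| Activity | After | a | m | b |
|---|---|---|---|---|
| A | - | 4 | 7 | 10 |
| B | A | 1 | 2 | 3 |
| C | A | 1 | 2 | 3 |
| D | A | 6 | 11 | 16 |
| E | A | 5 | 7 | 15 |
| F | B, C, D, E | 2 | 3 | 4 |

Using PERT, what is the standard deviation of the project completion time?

1.97 hours

te_A = (4 + 4·7 + 10)/6 = 42/6 = 7; σ²_A = ((10−4)/6)² = 1.000
te_B = (1 + 4·2 + 3)/6 = 12/6 = 2; σ²_B = ((3−1)/6)² = 0.111
te_C = (1 + 4·2 + 3)/6 = 12/6 = 2; σ²_C = ((3−1)/6)² = 0.111
te_D = (6 + 4·11 + 16)/6 = 66/6 = 11; σ²_D = ((16−6)/6)² = 2.778
te_E = (5 + 4·7 + 15)/6 = 48/6 = 8; σ²_E = ((15−5)/6)² = 2.778
te_F = (2 + 4·3 + 4)/6 = 18/6 = 3; σ²_F = ((4−2)/6)² = 0.111

Forward pass:
ES_A = 0; EF_A = 7
ES_B = 7; EF_B = 7+2 = 9
ES_C = 7; EF_C = 7+2 = 9
ES_D = 7; EF_D = 7+11 = 18
ES_E = 7; EF_E = 7+8 = 15
ES_F = max(EF_B=9, EF_C=9, EF_D=18, EF_E=15) = 18; EF_F = 18+3 = 21
Expected project duration μ = 21 hours. Critical path: A → D → F.

Variance along critical path = 1.000 + 2.778 + 0.111 = 3.889
σ = √3.889 = 1.972 hours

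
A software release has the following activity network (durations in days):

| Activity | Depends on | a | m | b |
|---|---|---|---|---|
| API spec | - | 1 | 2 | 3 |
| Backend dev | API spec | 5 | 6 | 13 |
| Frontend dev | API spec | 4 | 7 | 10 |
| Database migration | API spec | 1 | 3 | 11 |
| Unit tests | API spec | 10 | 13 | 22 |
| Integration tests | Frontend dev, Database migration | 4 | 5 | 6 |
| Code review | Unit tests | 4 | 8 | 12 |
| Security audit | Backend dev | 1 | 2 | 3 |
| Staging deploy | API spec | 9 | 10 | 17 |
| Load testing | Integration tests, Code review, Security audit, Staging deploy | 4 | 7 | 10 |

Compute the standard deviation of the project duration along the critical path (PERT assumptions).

2.62 days

te_API spec = (1 + 4·2 + 3)/6 = 12/6 = 2; σ²_API spec = ((3−1)/6)² = 0.111
te_Backend dev = (5 + 4·6 + 13)/6 = 42/6 = 7; σ²_Backend dev = ((13−5)/6)² = 1.778
te_Frontend dev = (4 + 4·7 + 10)/6 = 42/6 = 7; σ²_Frontend dev = ((10−4)/6)² = 1.000
te_Database migration = (1 + 4·3 + 11)/6 = 24/6 = 4; σ²_Database migration = ((11−1)/6)² = 2.778
te_Unit tests = (10 + 4·13 + 22)/6 = 84/6 = 14; σ²_Unit tests = ((22−10)/6)² = 4.000
te_Integration tests = (4 + 4·5 + 6)/6 = 30/6 = 5; σ²_Integration tests = ((6−4)/6)² = 0.111
te_Code review = (4 + 4·8 + 12)/6 = 48/6 = 8; σ²_Code review = ((12−4)/6)² = 1.778
te_Security audit = (1 + 4·2 + 3)/6 = 12/6 = 2; σ²_Security audit = ((3−1)/6)² = 0.111
te_Staging deploy = (9 + 4·10 + 17)/6 = 66/6 = 11; σ²_Staging deploy = ((17−9)/6)² = 1.778
te_Load testing = (4 + 4·7 + 10)/6 = 42/6 = 7; σ²_Load testing = ((10−4)/6)² = 1.000

Forward pass:
ES_API spec = 0; EF_API spec = 2
ES_Backend dev = 2; EF_Backend dev = 2+7 = 9
ES_Frontend dev = 2; EF_Frontend dev = 2+7 = 9
ES_Database migration = 2; EF_Database migration = 2+4 = 6
ES_Unit tests = 2; EF_Unit tests = 2+14 = 16
ES_Integration tests = max(EF_Frontend dev=9, EF_Database migration=6) = 9; EF_Integration tests = 9+5 = 14
ES_Code review = 16; EF_Code review = 16+8 = 24
ES_Security audit = 9; EF_Security audit = 9+2 = 11
ES_Staging deploy = 2; EF_Staging deploy = 2+11 = 13
ES_Load testing = max(EF_Integration tests=14, EF_Code review=24, EF_Security audit=11, EF_Staging deploy=13) = 24; EF_Load testing = 24+7 = 31
Expected project duration μ = 31 days. Critical path: API spec → Unit tests → Code review → Load testing.

Variance along critical path = 0.111 + 4.000 + 1.778 + 1.000 = 6.889
σ = √6.889 = 2.625 days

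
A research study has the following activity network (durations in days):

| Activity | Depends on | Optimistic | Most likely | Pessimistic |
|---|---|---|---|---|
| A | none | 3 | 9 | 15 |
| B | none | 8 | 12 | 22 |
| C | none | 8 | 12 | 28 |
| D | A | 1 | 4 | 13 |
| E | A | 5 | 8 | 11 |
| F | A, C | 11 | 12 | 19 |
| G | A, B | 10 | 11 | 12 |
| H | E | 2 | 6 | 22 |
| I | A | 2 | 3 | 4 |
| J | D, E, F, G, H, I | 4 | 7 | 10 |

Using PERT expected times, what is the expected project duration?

34 days

te_A = (3 + 4·9 + 15)/6 = 54/6 = 9
te_B = (8 + 4·12 + 22)/6 = 78/6 = 13
te_C = (8 + 4·12 + 28)/6 = 84/6 = 14
te_D = (1 + 4·4 + 13)/6 = 30/6 = 5
te_E = (5 + 4·8 + 11)/6 = 48/6 = 8
te_F = (11 + 4·12 + 19)/6 = 78/6 = 13
te_G = (10 + 4·11 + 12)/6 = 66/6 = 11
te_H = (2 + 4·6 + 22)/6 = 48/6 = 8
te_I = (2 + 4·3 + 4)/6 = 18/6 = 3
te_J = (4 + 4·7 + 10)/6 = 42/6 = 7

Forward pass:
ES_A = 0; EF_A = 9
ES_B = 0; EF_B = 13
ES_C = 0; EF_C = 14
ES_D = 9; EF_D = 9+5 = 14
ES_E = 9; EF_E = 9+8 = 17
ES_F = max(EF_A=9, EF_C=14) = 14; EF_F = 14+13 = 27
ES_G = max(EF_A=9, EF_B=13) = 13; EF_G = 13+11 = 24
ES_H = 17; EF_H = 17+8 = 25
ES_I = 9; EF_I = 9+3 = 12
ES_J = max(EF_D=14, EF_E=17, EF_F=27, EF_G=24, EF_H=25, EF_I=12) = 27; EF_J = 27+7 = 34
Expected project duration μ = 34 days. Critical path: C → F → J.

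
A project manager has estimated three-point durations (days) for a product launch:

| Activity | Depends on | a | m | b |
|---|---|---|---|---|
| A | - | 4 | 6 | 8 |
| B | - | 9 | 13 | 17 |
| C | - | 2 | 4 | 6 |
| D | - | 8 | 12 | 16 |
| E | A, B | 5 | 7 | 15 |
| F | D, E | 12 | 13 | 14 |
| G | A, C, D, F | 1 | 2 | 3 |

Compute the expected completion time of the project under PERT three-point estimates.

36 days

te_A = (4 + 4·6 + 8)/6 = 36/6 = 6
te_B = (9 + 4·13 + 17)/6 = 78/6 = 13
te_C = (2 + 4·4 + 6)/6 = 24/6 = 4
te_D = (8 + 4·12 + 16)/6 = 72/6 = 12
te_E = (5 + 4·7 + 15)/6 = 48/6 = 8
te_F = (12 + 4·13 + 14)/6 = 78/6 = 13
te_G = (1 + 4·2 + 3)/6 = 12/6 = 2

Forward pass:
ES_A = 0; EF_A = 6
ES_B = 0; EF_B = 13
ES_C = 0; EF_C = 4
ES_D = 0; EF_D = 12
ES_E = max(EF_A=6, EF_B=13) = 13; EF_E = 13+8 = 21
ES_F = max(EF_D=12, EF_E=21) = 21; EF_F = 21+13 = 34
ES_G = max(EF_A=6, EF_C=4, EF_D=12, EF_F=34) = 34; EF_G = 34+2 = 36
Expected project duration μ = 36 days. Critical path: B → E → F → G.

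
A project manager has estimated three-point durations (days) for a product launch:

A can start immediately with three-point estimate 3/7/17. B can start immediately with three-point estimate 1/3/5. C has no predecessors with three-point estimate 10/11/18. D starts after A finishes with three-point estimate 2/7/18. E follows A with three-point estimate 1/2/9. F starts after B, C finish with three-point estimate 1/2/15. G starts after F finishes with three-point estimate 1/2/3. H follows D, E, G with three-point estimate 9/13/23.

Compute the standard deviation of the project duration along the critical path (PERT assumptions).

te_A = (3 + 4·7 + 17)/6 = 48/6 = 8; σ²_A = ((17−3)/6)² = 5.444
te_B = (1 + 4·3 + 5)/6 = 18/6 = 3; σ²_B = ((5−1)/6)² = 0.444
te_C = (10 + 4·11 + 18)/6 = 72/6 = 12; σ²_C = ((18−10)/6)² = 1.778
te_D = (2 + 4·7 + 18)/6 = 48/6 = 8; σ²_D = ((18−2)/6)² = 7.111
te_E = (1 + 4·2 + 9)/6 = 18/6 = 3; σ²_E = ((9−1)/6)² = 1.778
te_F = (1 + 4·2 + 15)/6 = 24/6 = 4; σ²_F = ((15−1)/6)² = 5.444
te_G = (1 + 4·2 + 3)/6 = 12/6 = 2; σ²_G = ((3−1)/6)² = 0.111
te_H = (9 + 4·13 + 23)/6 = 84/6 = 14; σ²_H = ((23−9)/6)² = 5.444

Forward pass:
ES_A = 0; EF_A = 8
ES_B = 0; EF_B = 3
ES_C = 0; EF_C = 12
ES_D = 8; EF_D = 8+8 = 16
ES_E = 8; EF_E = 8+3 = 11
ES_F = max(EF_B=3, EF_C=12) = 12; EF_F = 12+4 = 16
ES_G = 16; EF_G = 16+2 = 18
ES_H = max(EF_D=16, EF_E=11, EF_G=18) = 18; EF_H = 18+14 = 32
Expected project duration μ = 32 days. Critical path: C → F → G → H.

Variance along critical path = 1.778 + 5.444 + 0.111 + 5.444 = 12.778
σ = √12.778 = 3.575 days

3.57 days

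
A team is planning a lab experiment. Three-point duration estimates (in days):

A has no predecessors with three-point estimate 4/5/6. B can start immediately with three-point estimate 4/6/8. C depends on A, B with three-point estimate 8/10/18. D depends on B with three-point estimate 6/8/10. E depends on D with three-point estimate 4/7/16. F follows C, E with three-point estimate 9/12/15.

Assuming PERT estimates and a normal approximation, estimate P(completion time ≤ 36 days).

0.795

te_A = (4 + 4·5 + 6)/6 = 30/6 = 5; σ²_A = ((6−4)/6)² = 0.111
te_B = (4 + 4·6 + 8)/6 = 36/6 = 6; σ²_B = ((8−4)/6)² = 0.444
te_C = (8 + 4·10 + 18)/6 = 66/6 = 11; σ²_C = ((18−8)/6)² = 2.778
te_D = (6 + 4·8 + 10)/6 = 48/6 = 8; σ²_D = ((10−6)/6)² = 0.444
te_E = (4 + 4·7 + 16)/6 = 48/6 = 8; σ²_E = ((16−4)/6)² = 4.000
te_F = (9 + 4·12 + 15)/6 = 72/6 = 12; σ²_F = ((15−9)/6)² = 1.000

Forward pass:
ES_A = 0; EF_A = 5
ES_B = 0; EF_B = 6
ES_C = max(EF_A=5, EF_B=6) = 6; EF_C = 6+11 = 17
ES_D = 6; EF_D = 6+8 = 14
ES_E = 14; EF_E = 14+8 = 22
ES_F = max(EF_C=17, EF_E=22) = 22; EF_F = 22+12 = 34
Expected project duration μ = 34 days. Critical path: B → D → E → F.

Variance along critical path = 0.444 + 0.444 + 4.000 + 1.000 = 5.889; σ = √5.889 = 2.427 days.
Z = (36 − 34) / 2.427 = 0.824
P(T ≤ 36) = Φ(0.824) ≈ 0.795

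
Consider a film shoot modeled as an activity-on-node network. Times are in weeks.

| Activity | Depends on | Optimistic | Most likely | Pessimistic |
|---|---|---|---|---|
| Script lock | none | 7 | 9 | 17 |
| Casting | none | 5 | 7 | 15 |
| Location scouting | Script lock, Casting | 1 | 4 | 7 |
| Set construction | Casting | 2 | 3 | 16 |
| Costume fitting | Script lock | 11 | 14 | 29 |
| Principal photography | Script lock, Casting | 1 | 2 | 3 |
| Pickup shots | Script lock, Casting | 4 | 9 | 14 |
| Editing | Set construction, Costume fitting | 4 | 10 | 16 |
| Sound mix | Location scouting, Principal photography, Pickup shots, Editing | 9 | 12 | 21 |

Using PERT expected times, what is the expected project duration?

49 weeks

te_Script lock = (7 + 4·9 + 17)/6 = 60/6 = 10
te_Casting = (5 + 4·7 + 15)/6 = 48/6 = 8
te_Location scouting = (1 + 4·4 + 7)/6 = 24/6 = 4
te_Set construction = (2 + 4·3 + 16)/6 = 30/6 = 5
te_Costume fitting = (11 + 4·14 + 29)/6 = 96/6 = 16
te_Principal photography = (1 + 4·2 + 3)/6 = 12/6 = 2
te_Pickup shots = (4 + 4·9 + 14)/6 = 54/6 = 9
te_Editing = (4 + 4·10 + 16)/6 = 60/6 = 10
te_Sound mix = (9 + 4·12 + 21)/6 = 78/6 = 13

Forward pass:
ES_Script lock = 0; EF_Script lock = 10
ES_Casting = 0; EF_Casting = 8
ES_Location scouting = max(EF_Script lock=10, EF_Casting=8) = 10; EF_Location scouting = 10+4 = 14
ES_Set construction = 8; EF_Set construction = 8+5 = 13
ES_Costume fitting = 10; EF_Costume fitting = 10+16 = 26
ES_Principal photography = max(EF_Script lock=10, EF_Casting=8) = 10; EF_Principal photography = 10+2 = 12
ES_Pickup shots = max(EF_Script lock=10, EF_Casting=8) = 10; EF_Pickup shots = 10+9 = 19
ES_Editing = max(EF_Set construction=13, EF_Costume fitting=26) = 26; EF_Editing = 26+10 = 36
ES_Sound mix = max(EF_Location scouting=14, EF_Principal photography=12, EF_Pickup shots=19, EF_Editing=36) = 36; EF_Sound mix = 36+13 = 49
Expected project duration μ = 49 weeks. Critical path: Script lock → Costume fitting → Editing → Sound mix.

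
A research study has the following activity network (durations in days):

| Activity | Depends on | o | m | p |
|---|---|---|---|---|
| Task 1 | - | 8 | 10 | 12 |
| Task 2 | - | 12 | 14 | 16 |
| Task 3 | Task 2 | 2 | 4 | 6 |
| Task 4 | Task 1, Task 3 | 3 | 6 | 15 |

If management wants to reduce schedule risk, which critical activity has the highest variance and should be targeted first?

te_Task 1 = (8 + 4·10 + 12)/6 = 60/6 = 10; σ²_Task 1 = ((12−8)/6)² = 0.444
te_Task 2 = (12 + 4·14 + 16)/6 = 84/6 = 14; σ²_Task 2 = ((16−12)/6)² = 0.444
te_Task 3 = (2 + 4·4 + 6)/6 = 24/6 = 4; σ²_Task 3 = ((6−2)/6)² = 0.444
te_Task 4 = (3 + 4·6 + 15)/6 = 42/6 = 7; σ²_Task 4 = ((15−3)/6)² = 4.000

Forward pass:
ES_Task 1 = 0; EF_Task 1 = 10
ES_Task 2 = 0; EF_Task 2 = 14
ES_Task 3 = 14; EF_Task 3 = 14+4 = 18
ES_Task 4 = max(EF_Task 1=10, EF_Task 3=18) = 18; EF_Task 4 = 18+7 = 25
Expected project duration μ = 25 days. Critical path: Task 2 → Task 3 → Task 4.

Variances on critical path: σ²_Task 2=0.444, σ²_Task 3=0.444, σ²_Task 4=4.000.
Largest is σ²_Task 4 = 4.000.

Task 4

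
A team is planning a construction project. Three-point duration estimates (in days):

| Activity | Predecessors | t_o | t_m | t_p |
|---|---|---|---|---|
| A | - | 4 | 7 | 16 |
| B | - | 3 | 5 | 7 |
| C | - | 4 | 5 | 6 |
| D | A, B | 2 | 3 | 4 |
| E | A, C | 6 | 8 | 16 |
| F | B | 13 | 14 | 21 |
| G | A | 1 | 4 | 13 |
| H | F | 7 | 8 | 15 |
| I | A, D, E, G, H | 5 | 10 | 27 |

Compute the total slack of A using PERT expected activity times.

12 days

te_A = (4 + 4·7 + 16)/6 = 48/6 = 8
te_B = (3 + 4·5 + 7)/6 = 30/6 = 5
te_C = (4 + 4·5 + 6)/6 = 30/6 = 5
te_D = (2 + 4·3 + 4)/6 = 18/6 = 3
te_E = (6 + 4·8 + 16)/6 = 54/6 = 9
te_F = (13 + 4·14 + 21)/6 = 90/6 = 15
te_G = (1 + 4·4 + 13)/6 = 30/6 = 5
te_H = (7 + 4·8 + 15)/6 = 54/6 = 9
te_I = (5 + 4·10 + 27)/6 = 72/6 = 12

Forward pass:
ES_A = 0; EF_A = 8
ES_B = 0; EF_B = 5
ES_C = 0; EF_C = 5
ES_D = max(EF_A=8, EF_B=5) = 8; EF_D = 8+3 = 11
ES_E = max(EF_A=8, EF_C=5) = 8; EF_E = 8+9 = 17
ES_F = 5; EF_F = 5+15 = 20
ES_G = 8; EF_G = 8+5 = 13
ES_H = 20; EF_H = 20+9 = 29
ES_I = max(EF_A=8, EF_D=11, EF_E=17, EF_G=13, EF_H=29) = 29; EF_I = 29+12 = 41
Expected project duration μ = 41 days. Critical path: B → F → H → I.

Backward pass:
LF_I = 41; LS_I = 41−12 = 29
LF_H = LS_I = 29; LS_H = 29−9 = 20
LF_G = LS_I = 29; LS_G = 29−5 = 24
LF_F = LS_H = 20; LS_F = 20−15 = 5
LF_E = LS_I = 29; LS_E = 29−9 = 20
LF_D = LS_I = 29; LS_D = 29−3 = 26
LF_C = LS_E = 20; LS_C = 20−5 = 15
LF_B = min(LS_D=26, LS_F=5) = 5; LS_B = 5−5 = 0
LF_A = min(LS_D=26, LS_E=20, LS_G=24, LS_I=29) = 20; LS_A = 20−8 = 12
Slack_A = LS_A − ES_A = 12 − 0 = 12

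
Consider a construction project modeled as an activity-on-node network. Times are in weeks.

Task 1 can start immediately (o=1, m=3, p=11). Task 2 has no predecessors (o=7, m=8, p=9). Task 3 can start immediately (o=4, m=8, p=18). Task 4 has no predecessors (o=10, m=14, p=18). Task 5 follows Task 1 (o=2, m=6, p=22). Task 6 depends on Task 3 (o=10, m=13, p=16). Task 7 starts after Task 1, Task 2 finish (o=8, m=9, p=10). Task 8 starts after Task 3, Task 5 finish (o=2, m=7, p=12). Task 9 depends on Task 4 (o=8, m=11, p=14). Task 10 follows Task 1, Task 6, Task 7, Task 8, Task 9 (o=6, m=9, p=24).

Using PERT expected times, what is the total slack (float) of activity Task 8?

6 weeks

te_Task 1 = (1 + 4·3 + 11)/6 = 24/6 = 4
te_Task 2 = (7 + 4·8 + 9)/6 = 48/6 = 8
te_Task 3 = (4 + 4·8 + 18)/6 = 54/6 = 9
te_Task 4 = (10 + 4·14 + 18)/6 = 84/6 = 14
te_Task 5 = (2 + 4·6 + 22)/6 = 48/6 = 8
te_Task 6 = (10 + 4·13 + 16)/6 = 78/6 = 13
te_Task 7 = (8 + 4·9 + 10)/6 = 54/6 = 9
te_Task 8 = (2 + 4·7 + 12)/6 = 42/6 = 7
te_Task 9 = (8 + 4·11 + 14)/6 = 66/6 = 11
te_Task 10 = (6 + 4·9 + 24)/6 = 66/6 = 11

Forward pass:
ES_Task 1 = 0; EF_Task 1 = 4
ES_Task 2 = 0; EF_Task 2 = 8
ES_Task 3 = 0; EF_Task 3 = 9
ES_Task 4 = 0; EF_Task 4 = 14
ES_Task 5 = 4; EF_Task 5 = 4+8 = 12
ES_Task 6 = 9; EF_Task 6 = 9+13 = 22
ES_Task 7 = max(EF_Task 1=4, EF_Task 2=8) = 8; EF_Task 7 = 8+9 = 17
ES_Task 8 = max(EF_Task 3=9, EF_Task 5=12) = 12; EF_Task 8 = 12+7 = 19
ES_Task 9 = 14; EF_Task 9 = 14+11 = 25
ES_Task 10 = max(EF_Task 1=4, EF_Task 6=22, EF_Task 7=17, EF_Task 8=19, EF_Task 9=25) = 25; EF_Task 10 = 25+11 = 36
Expected project duration μ = 36 weeks. Critical path: Task 4 → Task 9 → Task 10.

Backward pass:
LF_Task 10 = 36; LS_Task 10 = 36−11 = 25
LF_Task 9 = LS_Task 10 = 25; LS_Task 9 = 25−11 = 14
LF_Task 8 = LS_Task 10 = 25; LS_Task 8 = 25−7 = 18
LF_Task 7 = LS_Task 10 = 25; LS_Task 7 = 25−9 = 16
LF_Task 6 = LS_Task 10 = 25; LS_Task 6 = 25−13 = 12
LF_Task 5 = LS_Task 8 = 18; LS_Task 5 = 18−8 = 10
LF_Task 4 = LS_Task 9 = 14; LS_Task 4 = 14−14 = 0
LF_Task 3 = min(LS_Task 6=12, LS_Task 8=18) = 12; LS_Task 3 = 12−9 = 3
LF_Task 2 = LS_Task 7 = 16; LS_Task 2 = 16−8 = 8
LF_Task 1 = min(LS_Task 5=10, LS_Task 7=16, LS_Task 10=25) = 10; LS_Task 1 = 10−4 = 6
Slack_Task 8 = LS_Task 8 − ES_Task 8 = 18 − 12 = 6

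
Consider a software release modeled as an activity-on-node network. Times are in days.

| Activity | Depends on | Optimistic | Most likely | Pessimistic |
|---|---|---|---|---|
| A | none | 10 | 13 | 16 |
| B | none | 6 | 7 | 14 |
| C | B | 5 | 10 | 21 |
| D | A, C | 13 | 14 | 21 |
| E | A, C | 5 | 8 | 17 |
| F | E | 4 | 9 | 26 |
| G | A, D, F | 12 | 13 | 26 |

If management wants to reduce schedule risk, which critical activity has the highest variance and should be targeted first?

F

te_A = (10 + 4·13 + 16)/6 = 78/6 = 13; σ²_A = ((16−10)/6)² = 1.000
te_B = (6 + 4·7 + 14)/6 = 48/6 = 8; σ²_B = ((14−6)/6)² = 1.778
te_C = (5 + 4·10 + 21)/6 = 66/6 = 11; σ²_C = ((21−5)/6)² = 7.111
te_D = (13 + 4·14 + 21)/6 = 90/6 = 15; σ²_D = ((21−13)/6)² = 1.778
te_E = (5 + 4·8 + 17)/6 = 54/6 = 9; σ²_E = ((17−5)/6)² = 4.000
te_F = (4 + 4·9 + 26)/6 = 66/6 = 11; σ²_F = ((26−4)/6)² = 13.444
te_G = (12 + 4·13 + 26)/6 = 90/6 = 15; σ²_G = ((26−12)/6)² = 5.444

Forward pass:
ES_A = 0; EF_A = 13
ES_B = 0; EF_B = 8
ES_C = 8; EF_C = 8+11 = 19
ES_D = max(EF_A=13, EF_C=19) = 19; EF_D = 19+15 = 34
ES_E = max(EF_A=13, EF_C=19) = 19; EF_E = 19+9 = 28
ES_F = 28; EF_F = 28+11 = 39
ES_G = max(EF_A=13, EF_D=34, EF_F=39) = 39; EF_G = 39+15 = 54
Expected project duration μ = 54 days. Critical path: B → C → E → F → G.

Variances on critical path: σ²_B=1.778, σ²_C=7.111, σ²_E=4.000, σ²_F=13.444, σ²_G=5.444.
Largest is σ²_F = 13.444.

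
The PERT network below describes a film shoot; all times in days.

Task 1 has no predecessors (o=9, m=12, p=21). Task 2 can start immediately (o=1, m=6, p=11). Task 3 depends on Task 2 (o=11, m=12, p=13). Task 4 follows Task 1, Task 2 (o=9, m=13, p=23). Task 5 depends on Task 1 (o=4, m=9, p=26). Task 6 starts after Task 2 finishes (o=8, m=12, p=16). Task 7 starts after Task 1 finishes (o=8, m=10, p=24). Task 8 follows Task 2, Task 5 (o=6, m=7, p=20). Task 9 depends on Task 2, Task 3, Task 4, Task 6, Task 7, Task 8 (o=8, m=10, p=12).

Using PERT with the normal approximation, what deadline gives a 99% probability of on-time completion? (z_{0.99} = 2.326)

54.2 days

te_Task 1 = (9 + 4·12 + 21)/6 = 78/6 = 13; σ²_Task 1 = ((21−9)/6)² = 4.000
te_Task 2 = (1 + 4·6 + 11)/6 = 36/6 = 6; σ²_Task 2 = ((11−1)/6)² = 2.778
te_Task 3 = (11 + 4·12 + 13)/6 = 72/6 = 12; σ²_Task 3 = ((13−11)/6)² = 0.111
te_Task 4 = (9 + 4·13 + 23)/6 = 84/6 = 14; σ²_Task 4 = ((23−9)/6)² = 5.444
te_Task 5 = (4 + 4·9 + 26)/6 = 66/6 = 11; σ²_Task 5 = ((26−4)/6)² = 13.444
te_Task 6 = (8 + 4·12 + 16)/6 = 72/6 = 12; σ²_Task 6 = ((16−8)/6)² = 1.778
te_Task 7 = (8 + 4·10 + 24)/6 = 72/6 = 12; σ²_Task 7 = ((24−8)/6)² = 7.111
te_Task 8 = (6 + 4·7 + 20)/6 = 54/6 = 9; σ²_Task 8 = ((20−6)/6)² = 5.444
te_Task 9 = (8 + 4·10 + 12)/6 = 60/6 = 10; σ²_Task 9 = ((12−8)/6)² = 0.444

Forward pass:
ES_Task 1 = 0; EF_Task 1 = 13
ES_Task 2 = 0; EF_Task 2 = 6
ES_Task 3 = 6; EF_Task 3 = 6+12 = 18
ES_Task 4 = max(EF_Task 1=13, EF_Task 2=6) = 13; EF_Task 4 = 13+14 = 27
ES_Task 5 = 13; EF_Task 5 = 13+11 = 24
ES_Task 6 = 6; EF_Task 6 = 6+12 = 18
ES_Task 7 = 13; EF_Task 7 = 13+12 = 25
ES_Task 8 = max(EF_Task 2=6, EF_Task 5=24) = 24; EF_Task 8 = 24+9 = 33
ES_Task 9 = max(EF_Task 2=6, EF_Task 3=18, EF_Task 4=27, EF_Task 6=18, EF_Task 7=25, EF_Task 8=33) = 33; EF_Task 9 = 33+10 = 43
Expected project duration μ = 43 days. Critical path: Task 1 → Task 5 → Task 8 → Task 9.

Variance along critical path = 4.000 + 13.444 + 5.444 + 0.444 = 23.333; σ = 4.830 days.
D = μ + z·σ = 43 + 2.326·4.830 = 54.2 days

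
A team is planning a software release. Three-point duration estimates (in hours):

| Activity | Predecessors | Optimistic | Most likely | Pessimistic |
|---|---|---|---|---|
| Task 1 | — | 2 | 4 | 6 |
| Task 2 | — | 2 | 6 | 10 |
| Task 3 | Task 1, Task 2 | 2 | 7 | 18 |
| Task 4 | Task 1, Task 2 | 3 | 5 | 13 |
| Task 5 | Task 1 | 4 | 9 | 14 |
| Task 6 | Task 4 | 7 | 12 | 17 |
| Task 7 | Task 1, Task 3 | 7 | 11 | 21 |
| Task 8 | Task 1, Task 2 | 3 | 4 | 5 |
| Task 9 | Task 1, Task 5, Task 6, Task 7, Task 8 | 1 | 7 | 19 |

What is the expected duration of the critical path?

34 hours

te_Task 1 = (2 + 4·4 + 6)/6 = 24/6 = 4
te_Task 2 = (2 + 4·6 + 10)/6 = 36/6 = 6
te_Task 3 = (2 + 4·7 + 18)/6 = 48/6 = 8
te_Task 4 = (3 + 4·5 + 13)/6 = 36/6 = 6
te_Task 5 = (4 + 4·9 + 14)/6 = 54/6 = 9
te_Task 6 = (7 + 4·12 + 17)/6 = 72/6 = 12
te_Task 7 = (7 + 4·11 + 21)/6 = 72/6 = 12
te_Task 8 = (3 + 4·4 + 5)/6 = 24/6 = 4
te_Task 9 = (1 + 4·7 + 19)/6 = 48/6 = 8

Forward pass:
ES_Task 1 = 0; EF_Task 1 = 4
ES_Task 2 = 0; EF_Task 2 = 6
ES_Task 3 = max(EF_Task 1=4, EF_Task 2=6) = 6; EF_Task 3 = 6+8 = 14
ES_Task 4 = max(EF_Task 1=4, EF_Task 2=6) = 6; EF_Task 4 = 6+6 = 12
ES_Task 5 = 4; EF_Task 5 = 4+9 = 13
ES_Task 6 = 12; EF_Task 6 = 12+12 = 24
ES_Task 7 = max(EF_Task 1=4, EF_Task 3=14) = 14; EF_Task 7 = 14+12 = 26
ES_Task 8 = max(EF_Task 1=4, EF_Task 2=6) = 6; EF_Task 8 = 6+4 = 10
ES_Task 9 = max(EF_Task 1=4, EF_Task 5=13, EF_Task 6=24, EF_Task 7=26, EF_Task 8=10) = 26; EF_Task 9 = 26+8 = 34
Expected project duration μ = 34 hours. Critical path: Task 2 → Task 3 → Task 7 → Task 9.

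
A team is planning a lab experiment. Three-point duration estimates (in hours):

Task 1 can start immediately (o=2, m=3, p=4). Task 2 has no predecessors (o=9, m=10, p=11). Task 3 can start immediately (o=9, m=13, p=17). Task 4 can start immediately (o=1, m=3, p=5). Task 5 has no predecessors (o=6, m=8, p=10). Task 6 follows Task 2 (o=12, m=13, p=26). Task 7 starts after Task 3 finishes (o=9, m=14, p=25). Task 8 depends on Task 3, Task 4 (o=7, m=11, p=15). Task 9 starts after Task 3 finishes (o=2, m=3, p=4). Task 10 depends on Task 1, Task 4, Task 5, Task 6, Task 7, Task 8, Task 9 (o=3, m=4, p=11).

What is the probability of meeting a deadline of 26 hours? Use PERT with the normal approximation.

0.016

te_Task 1 = (2 + 4·3 + 4)/6 = 18/6 = 3; σ²_Task 1 = ((4−2)/6)² = 0.111
te_Task 2 = (9 + 4·10 + 11)/6 = 60/6 = 10; σ²_Task 2 = ((11−9)/6)² = 0.111
te_Task 3 = (9 + 4·13 + 17)/6 = 78/6 = 13; σ²_Task 3 = ((17−9)/6)² = 1.778
te_Task 4 = (1 + 4·3 + 5)/6 = 18/6 = 3; σ²_Task 4 = ((5−1)/6)² = 0.444
te_Task 5 = (6 + 4·8 + 10)/6 = 48/6 = 8; σ²_Task 5 = ((10−6)/6)² = 0.444
te_Task 6 = (12 + 4·13 + 26)/6 = 90/6 = 15; σ²_Task 6 = ((26−12)/6)² = 5.444
te_Task 7 = (9 + 4·14 + 25)/6 = 90/6 = 15; σ²_Task 7 = ((25−9)/6)² = 7.111
te_Task 8 = (7 + 4·11 + 15)/6 = 66/6 = 11; σ²_Task 8 = ((15−7)/6)² = 1.778
te_Task 9 = (2 + 4·3 + 4)/6 = 18/6 = 3; σ²_Task 9 = ((4−2)/6)² = 0.111
te_Task 10 = (3 + 4·4 + 11)/6 = 30/6 = 5; σ²_Task 10 = ((11−3)/6)² = 1.778

Forward pass:
ES_Task 1 = 0; EF_Task 1 = 3
ES_Task 2 = 0; EF_Task 2 = 10
ES_Task 3 = 0; EF_Task 3 = 13
ES_Task 4 = 0; EF_Task 4 = 3
ES_Task 5 = 0; EF_Task 5 = 8
ES_Task 6 = 10; EF_Task 6 = 10+15 = 25
ES_Task 7 = 13; EF_Task 7 = 13+15 = 28
ES_Task 8 = max(EF_Task 3=13, EF_Task 4=3) = 13; EF_Task 8 = 13+11 = 24
ES_Task 9 = 13; EF_Task 9 = 13+3 = 16
ES_Task 10 = max(EF_Task 1=3, EF_Task 4=3, EF_Task 5=8, EF_Task 6=25, EF_Task 7=28, EF_Task 8=24, EF_Task 9=16) = 28; EF_Task 10 = 28+5 = 33
Expected project duration μ = 33 hours. Critical path: Task 3 → Task 7 → Task 10.

Variance along critical path = 1.778 + 7.111 + 1.778 = 10.667; σ = √10.667 = 3.266 hours.
Z = (26 − 33) / 3.266 = -2.143
P(T ≤ 26) = Φ(-2.143) ≈ 0.016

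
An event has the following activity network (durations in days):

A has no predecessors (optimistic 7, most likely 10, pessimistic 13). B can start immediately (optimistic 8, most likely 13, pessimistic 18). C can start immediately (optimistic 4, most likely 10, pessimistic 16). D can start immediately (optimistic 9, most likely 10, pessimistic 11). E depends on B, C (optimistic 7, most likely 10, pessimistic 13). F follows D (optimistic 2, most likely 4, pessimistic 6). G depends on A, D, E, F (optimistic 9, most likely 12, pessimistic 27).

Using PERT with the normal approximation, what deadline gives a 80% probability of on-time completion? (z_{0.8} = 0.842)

te_A = (7 + 4·10 + 13)/6 = 60/6 = 10; σ²_A = ((13−7)/6)² = 1.000
te_B = (8 + 4·13 + 18)/6 = 78/6 = 13; σ²_B = ((18−8)/6)² = 2.778
te_C = (4 + 4·10 + 16)/6 = 60/6 = 10; σ²_C = ((16−4)/6)² = 4.000
te_D = (9 + 4·10 + 11)/6 = 60/6 = 10; σ²_D = ((11−9)/6)² = 0.111
te_E = (7 + 4·10 + 13)/6 = 60/6 = 10; σ²_E = ((13−7)/6)² = 1.000
te_F = (2 + 4·4 + 6)/6 = 24/6 = 4; σ²_F = ((6−2)/6)² = 0.444
te_G = (9 + 4·12 + 27)/6 = 84/6 = 14; σ²_G = ((27−9)/6)² = 9.000

Forward pass:
ES_A = 0; EF_A = 10
ES_B = 0; EF_B = 13
ES_C = 0; EF_C = 10
ES_D = 0; EF_D = 10
ES_E = max(EF_B=13, EF_C=10) = 13; EF_E = 13+10 = 23
ES_F = 10; EF_F = 10+4 = 14
ES_G = max(EF_A=10, EF_D=10, EF_E=23, EF_F=14) = 23; EF_G = 23+14 = 37
Expected project duration μ = 37 days. Critical path: B → E → G.

Variance along critical path = 2.778 + 1.000 + 9.000 = 12.778; σ = 3.575 days.
D = μ + z·σ = 37 + 0.842·3.575 = 40.0 days

40.0 days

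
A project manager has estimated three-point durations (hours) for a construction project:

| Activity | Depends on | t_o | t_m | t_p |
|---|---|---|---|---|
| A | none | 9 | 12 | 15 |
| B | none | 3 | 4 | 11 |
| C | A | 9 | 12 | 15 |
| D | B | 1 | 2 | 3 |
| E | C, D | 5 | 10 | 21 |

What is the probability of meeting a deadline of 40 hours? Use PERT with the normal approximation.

te_A = (9 + 4·12 + 15)/6 = 72/6 = 12; σ²_A = ((15−9)/6)² = 1.000
te_B = (3 + 4·4 + 11)/6 = 30/6 = 5; σ²_B = ((11−3)/6)² = 1.778
te_C = (9 + 4·12 + 15)/6 = 72/6 = 12; σ²_C = ((15−9)/6)² = 1.000
te_D = (1 + 4·2 + 3)/6 = 12/6 = 2; σ²_D = ((3−1)/6)² = 0.111
te_E = (5 + 4·10 + 21)/6 = 66/6 = 11; σ²_E = ((21−5)/6)² = 7.111

Forward pass:
ES_A = 0; EF_A = 12
ES_B = 0; EF_B = 5
ES_C = 12; EF_C = 12+12 = 24
ES_D = 5; EF_D = 5+2 = 7
ES_E = max(EF_C=24, EF_D=7) = 24; EF_E = 24+11 = 35
Expected project duration μ = 35 hours. Critical path: A → C → E.

Variance along critical path = 1.000 + 1.000 + 7.111 = 9.111; σ = √9.111 = 3.018 hours.
Z = (40 − 35) / 3.018 = 1.656
P(T ≤ 40) = Φ(1.656) ≈ 0.951

0.951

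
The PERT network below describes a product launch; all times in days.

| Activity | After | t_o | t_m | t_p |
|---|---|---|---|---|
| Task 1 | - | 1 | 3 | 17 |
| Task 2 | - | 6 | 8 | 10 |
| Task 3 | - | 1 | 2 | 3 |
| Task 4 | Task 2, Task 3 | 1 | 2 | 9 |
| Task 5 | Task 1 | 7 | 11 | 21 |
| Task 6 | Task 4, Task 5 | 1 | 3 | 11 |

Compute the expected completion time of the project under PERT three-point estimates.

te_Task 1 = (1 + 4·3 + 17)/6 = 30/6 = 5
te_Task 2 = (6 + 4·8 + 10)/6 = 48/6 = 8
te_Task 3 = (1 + 4·2 + 3)/6 = 12/6 = 2
te_Task 4 = (1 + 4·2 + 9)/6 = 18/6 = 3
te_Task 5 = (7 + 4·11 + 21)/6 = 72/6 = 12
te_Task 6 = (1 + 4·3 + 11)/6 = 24/6 = 4

Forward pass:
ES_Task 1 = 0; EF_Task 1 = 5
ES_Task 2 = 0; EF_Task 2 = 8
ES_Task 3 = 0; EF_Task 3 = 2
ES_Task 4 = max(EF_Task 2=8, EF_Task 3=2) = 8; EF_Task 4 = 8+3 = 11
ES_Task 5 = 5; EF_Task 5 = 5+12 = 17
ES_Task 6 = max(EF_Task 4=11, EF_Task 5=17) = 17; EF_Task 6 = 17+4 = 21
Expected project duration μ = 21 days. Critical path: Task 1 → Task 5 → Task 6.

21 days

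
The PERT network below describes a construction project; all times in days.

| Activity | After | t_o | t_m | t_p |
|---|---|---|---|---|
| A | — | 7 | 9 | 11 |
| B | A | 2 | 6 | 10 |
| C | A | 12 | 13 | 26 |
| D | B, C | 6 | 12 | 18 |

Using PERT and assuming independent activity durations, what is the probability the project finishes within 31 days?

0.056

te_A = (7 + 4·9 + 11)/6 = 54/6 = 9; σ²_A = ((11−7)/6)² = 0.444
te_B = (2 + 4·6 + 10)/6 = 36/6 = 6; σ²_B = ((10−2)/6)² = 1.778
te_C = (12 + 4·13 + 26)/6 = 90/6 = 15; σ²_C = ((26−12)/6)² = 5.444
te_D = (6 + 4·12 + 18)/6 = 72/6 = 12; σ²_D = ((18−6)/6)² = 4.000

Forward pass:
ES_A = 0; EF_A = 9
ES_B = 9; EF_B = 9+6 = 15
ES_C = 9; EF_C = 9+15 = 24
ES_D = max(EF_B=15, EF_C=24) = 24; EF_D = 24+12 = 36
Expected project duration μ = 36 days. Critical path: A → C → D.

Variance along critical path = 0.444 + 5.444 + 4.000 = 9.889; σ = √9.889 = 3.145 days.
Z = (31 − 36) / 3.145 = -1.590
P(T ≤ 31) = Φ(-1.590) ≈ 0.056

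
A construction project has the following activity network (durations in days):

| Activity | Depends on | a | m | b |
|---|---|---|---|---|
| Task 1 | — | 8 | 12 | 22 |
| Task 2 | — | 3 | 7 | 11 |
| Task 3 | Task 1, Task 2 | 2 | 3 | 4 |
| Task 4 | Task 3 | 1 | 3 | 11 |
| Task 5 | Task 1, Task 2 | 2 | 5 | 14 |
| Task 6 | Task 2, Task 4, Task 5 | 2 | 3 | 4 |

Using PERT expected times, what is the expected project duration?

te_Task 1 = (8 + 4·12 + 22)/6 = 78/6 = 13
te_Task 2 = (3 + 4·7 + 11)/6 = 42/6 = 7
te_Task 3 = (2 + 4·3 + 4)/6 = 18/6 = 3
te_Task 4 = (1 + 4·3 + 11)/6 = 24/6 = 4
te_Task 5 = (2 + 4·5 + 14)/6 = 36/6 = 6
te_Task 6 = (2 + 4·3 + 4)/6 = 18/6 = 3

Forward pass:
ES_Task 1 = 0; EF_Task 1 = 13
ES_Task 2 = 0; EF_Task 2 = 7
ES_Task 3 = max(EF_Task 1=13, EF_Task 2=7) = 13; EF_Task 3 = 13+3 = 16
ES_Task 4 = 16; EF_Task 4 = 16+4 = 20
ES_Task 5 = max(EF_Task 1=13, EF_Task 2=7) = 13; EF_Task 5 = 13+6 = 19
ES_Task 6 = max(EF_Task 2=7, EF_Task 4=20, EF_Task 5=19) = 20; EF_Task 6 = 20+3 = 23
Expected project duration μ = 23 days. Critical path: Task 1 → Task 3 → Task 4 → Task 6.

23 days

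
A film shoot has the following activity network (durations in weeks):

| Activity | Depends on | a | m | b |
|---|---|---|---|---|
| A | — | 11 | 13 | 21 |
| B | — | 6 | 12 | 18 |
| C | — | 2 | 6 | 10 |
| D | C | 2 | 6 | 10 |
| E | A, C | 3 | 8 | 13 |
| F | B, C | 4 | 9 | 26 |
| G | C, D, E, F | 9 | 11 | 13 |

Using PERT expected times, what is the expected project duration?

34 weeks

te_A = (11 + 4·13 + 21)/6 = 84/6 = 14
te_B = (6 + 4·12 + 18)/6 = 72/6 = 12
te_C = (2 + 4·6 + 10)/6 = 36/6 = 6
te_D = (2 + 4·6 + 10)/6 = 36/6 = 6
te_E = (3 + 4·8 + 13)/6 = 48/6 = 8
te_F = (4 + 4·9 + 26)/6 = 66/6 = 11
te_G = (9 + 4·11 + 13)/6 = 66/6 = 11

Forward pass:
ES_A = 0; EF_A = 14
ES_B = 0; EF_B = 12
ES_C = 0; EF_C = 6
ES_D = 6; EF_D = 6+6 = 12
ES_E = max(EF_A=14, EF_C=6) = 14; EF_E = 14+8 = 22
ES_F = max(EF_B=12, EF_C=6) = 12; EF_F = 12+11 = 23
ES_G = max(EF_C=6, EF_D=12, EF_E=22, EF_F=23) = 23; EF_G = 23+11 = 34
Expected project duration μ = 34 weeks. Critical path: B → F → G.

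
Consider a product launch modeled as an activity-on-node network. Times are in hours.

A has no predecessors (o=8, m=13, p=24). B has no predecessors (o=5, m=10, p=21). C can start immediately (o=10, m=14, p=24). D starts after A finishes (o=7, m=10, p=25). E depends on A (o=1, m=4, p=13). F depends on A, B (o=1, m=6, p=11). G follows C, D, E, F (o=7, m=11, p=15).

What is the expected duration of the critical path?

te_A = (8 + 4·13 + 24)/6 = 84/6 = 14
te_B = (5 + 4·10 + 21)/6 = 66/6 = 11
te_C = (10 + 4·14 + 24)/6 = 90/6 = 15
te_D = (7 + 4·10 + 25)/6 = 72/6 = 12
te_E = (1 + 4·4 + 13)/6 = 30/6 = 5
te_F = (1 + 4·6 + 11)/6 = 36/6 = 6
te_G = (7 + 4·11 + 15)/6 = 66/6 = 11

Forward pass:
ES_A = 0; EF_A = 14
ES_B = 0; EF_B = 11
ES_C = 0; EF_C = 15
ES_D = 14; EF_D = 14+12 = 26
ES_E = 14; EF_E = 14+5 = 19
ES_F = max(EF_A=14, EF_B=11) = 14; EF_F = 14+6 = 20
ES_G = max(EF_C=15, EF_D=26, EF_E=19, EF_F=20) = 26; EF_G = 26+11 = 37
Expected project duration μ = 37 hours. Critical path: A → D → G.

37 hours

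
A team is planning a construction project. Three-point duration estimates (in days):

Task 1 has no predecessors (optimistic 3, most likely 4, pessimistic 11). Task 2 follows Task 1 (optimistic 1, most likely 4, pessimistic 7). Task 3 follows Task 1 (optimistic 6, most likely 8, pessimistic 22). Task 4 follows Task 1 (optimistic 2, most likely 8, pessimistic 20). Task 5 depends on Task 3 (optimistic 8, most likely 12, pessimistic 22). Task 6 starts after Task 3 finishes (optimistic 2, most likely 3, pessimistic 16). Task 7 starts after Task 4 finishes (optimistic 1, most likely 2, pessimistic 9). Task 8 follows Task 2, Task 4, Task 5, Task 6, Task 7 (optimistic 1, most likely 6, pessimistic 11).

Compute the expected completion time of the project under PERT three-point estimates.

34 days

te_Task 1 = (3 + 4·4 + 11)/6 = 30/6 = 5
te_Task 2 = (1 + 4·4 + 7)/6 = 24/6 = 4
te_Task 3 = (6 + 4·8 + 22)/6 = 60/6 = 10
te_Task 4 = (2 + 4·8 + 20)/6 = 54/6 = 9
te_Task 5 = (8 + 4·12 + 22)/6 = 78/6 = 13
te_Task 6 = (2 + 4·3 + 16)/6 = 30/6 = 5
te_Task 7 = (1 + 4·2 + 9)/6 = 18/6 = 3
te_Task 8 = (1 + 4·6 + 11)/6 = 36/6 = 6

Forward pass:
ES_Task 1 = 0; EF_Task 1 = 5
ES_Task 2 = 5; EF_Task 2 = 5+4 = 9
ES_Task 3 = 5; EF_Task 3 = 5+10 = 15
ES_Task 4 = 5; EF_Task 4 = 5+9 = 14
ES_Task 5 = 15; EF_Task 5 = 15+13 = 28
ES_Task 6 = 15; EF_Task 6 = 15+5 = 20
ES_Task 7 = 14; EF_Task 7 = 14+3 = 17
ES_Task 8 = max(EF_Task 2=9, EF_Task 4=14, EF_Task 5=28, EF_Task 6=20, EF_Task 7=17) = 28; EF_Task 8 = 28+6 = 34
Expected project duration μ = 34 days. Critical path: Task 1 → Task 3 → Task 5 → Task 8.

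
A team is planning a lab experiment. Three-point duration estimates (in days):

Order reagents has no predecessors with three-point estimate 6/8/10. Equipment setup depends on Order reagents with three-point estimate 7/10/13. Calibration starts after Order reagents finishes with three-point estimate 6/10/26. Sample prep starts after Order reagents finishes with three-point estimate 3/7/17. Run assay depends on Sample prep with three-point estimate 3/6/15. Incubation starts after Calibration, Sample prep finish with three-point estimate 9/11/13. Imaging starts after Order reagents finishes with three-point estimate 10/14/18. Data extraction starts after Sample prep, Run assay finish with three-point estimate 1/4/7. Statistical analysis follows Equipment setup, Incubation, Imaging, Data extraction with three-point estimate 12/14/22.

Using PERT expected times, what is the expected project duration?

te_Order reagents = (6 + 4·8 + 10)/6 = 48/6 = 8
te_Equipment setup = (7 + 4·10 + 13)/6 = 60/6 = 10
te_Calibration = (6 + 4·10 + 26)/6 = 72/6 = 12
te_Sample prep = (3 + 4·7 + 17)/6 = 48/6 = 8
te_Run assay = (3 + 4·6 + 15)/6 = 42/6 = 7
te_Incubation = (9 + 4·11 + 13)/6 = 66/6 = 11
te_Imaging = (10 + 4·14 + 18)/6 = 84/6 = 14
te_Data extraction = (1 + 4·4 + 7)/6 = 24/6 = 4
te_Statistical analysis = (12 + 4·14 + 22)/6 = 90/6 = 15

Forward pass:
ES_Order reagents = 0; EF_Order reagents = 8
ES_Equipment setup = 8; EF_Equipment setup = 8+10 = 18
ES_Calibration = 8; EF_Calibration = 8+12 = 20
ES_Sample prep = 8; EF_Sample prep = 8+8 = 16
ES_Run assay = 16; EF_Run assay = 16+7 = 23
ES_Incubation = max(EF_Calibration=20, EF_Sample prep=16) = 20; EF_Incubation = 20+11 = 31
ES_Imaging = 8; EF_Imaging = 8+14 = 22
ES_Data extraction = max(EF_Sample prep=16, EF_Run assay=23) = 23; EF_Data extraction = 23+4 = 27
ES_Statistical analysis = max(EF_Equipment setup=18, EF_Incubation=31, EF_Imaging=22, EF_Data extraction=27) = 31; EF_Statistical analysis = 31+15 = 46
Expected project duration μ = 46 days. Critical path: Order reagents → Calibration → Incubation → Statistical analysis.

46 days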